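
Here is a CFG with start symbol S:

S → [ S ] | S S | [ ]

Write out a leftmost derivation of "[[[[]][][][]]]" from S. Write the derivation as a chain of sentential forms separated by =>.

S => [S]   [S → [ S ]]
[S] => [[S]]   [S → [ S ]]
[[S]] => [[SS]]   [S → S S]
[[SS]] => [[SSS]]   [S → S S]
[[SSS]] => [[SSSS]]   [S → S S]
[[SSSS]] => [[[S]SSS]]   [S → [ S ]]
[[[S]SSS]] => [[[[]]SSS]]   [S → [ ]]
[[[[]]SSS]] => [[[[]][]SS]]   [S → [ ]]
[[[[]][]SS]] => [[[[]][][]S]]   [S → [ ]]
[[[[]][][]S]] => [[[[]][][][]]]   [S → [ ]]

S => [S] => [[S]] => [[SS]] => [[SSS]] => [[SSSS]] => [[[S]SSS]] => [[[[]]SSS]] => [[[[]][]SS]] => [[[[]][][]S]] => [[[[]][][][]]]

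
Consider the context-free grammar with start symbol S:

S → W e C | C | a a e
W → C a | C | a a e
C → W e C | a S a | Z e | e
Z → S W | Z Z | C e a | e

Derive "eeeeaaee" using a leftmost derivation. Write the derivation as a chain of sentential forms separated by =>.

S => C => Ze => SWe => CWe => WeCWe => CeCWe => eeCWe => eeZeWe => eeeeWe => eeeeaaee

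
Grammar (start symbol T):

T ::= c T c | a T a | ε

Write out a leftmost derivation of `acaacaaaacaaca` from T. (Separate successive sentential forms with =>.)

T=>aTa=>acTca=>acaTaca=>acaaTaaca=>acaacTcaaca=>acaacaTacaaca=>acaacaaTaacaaca=>acaacaaaacaaca

T => aTa   [T ::= a T a]
aTa => acTca   [T ::= c T c]
acTca => acaTaca   [T ::= a T a]
acaTaca => acaaTaaca   [T ::= a T a]
acaaTaaca => acaacTcaaca   [T ::= c T c]
acaacTcaaca => acaacaTacaaca   [T ::= a T a]
acaacaTacaaca => acaacaaTaacaaca   [T ::= a T a]
acaacaaTaacaaca => acaacaaaacaaca   [T ::= ε]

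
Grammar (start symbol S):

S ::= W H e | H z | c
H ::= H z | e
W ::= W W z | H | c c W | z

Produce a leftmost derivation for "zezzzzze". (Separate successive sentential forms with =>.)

S => WHe => zHe => zHze => zHzze => zHzzze => zHzzzze => zHzzzzze => zezzzzze

S => WHe   [S ::= W H e]
WHe => zHe   [W ::= z]
zHe => zHze   [H ::= H z]
zHze => zHzze   [H ::= H z]
zHzze => zHzzze   [H ::= H z]
zHzzze => zHzzzze   [H ::= H z]
zHzzzze => zHzzzzze   [H ::= H z]
zHzzzzze => zezzzzze   [H ::= e]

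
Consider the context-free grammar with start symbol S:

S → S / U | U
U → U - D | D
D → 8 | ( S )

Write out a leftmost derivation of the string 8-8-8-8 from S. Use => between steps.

S => U => U-D => U-D-D => U-D-D-D => D-D-D-D => 8-D-D-D => 8-8-D-D => 8-8-8-D => 8-8-8-8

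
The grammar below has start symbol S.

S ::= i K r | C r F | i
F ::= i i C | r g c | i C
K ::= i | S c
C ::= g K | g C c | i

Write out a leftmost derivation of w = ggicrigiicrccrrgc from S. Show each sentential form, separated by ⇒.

S ⇒ CrF ⇒ gKrF ⇒ gScrF ⇒ gCrFcrF ⇒ ggCcrFcrF ⇒ ggicrFcrF ⇒ ggicriCcrF ⇒ ggicrigKcrF ⇒ ggicrigSccrF ⇒ ggicrigiKrccrF ⇒ ggicrigiScrccrF ⇒ ggicrigiicrccrF ⇒ ggicrigiicrccrrgc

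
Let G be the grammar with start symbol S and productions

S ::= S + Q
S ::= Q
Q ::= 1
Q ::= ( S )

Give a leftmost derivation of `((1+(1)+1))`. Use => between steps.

S=>Q=>(S)=>(Q)=>((S))=>((S+Q))=>((S+Q+Q))=>((Q+Q+Q))=>((1+Q+Q))=>((1+(S)+Q))=>((1+(Q)+Q))=>((1+(1)+Q))=>((1+(1)+1))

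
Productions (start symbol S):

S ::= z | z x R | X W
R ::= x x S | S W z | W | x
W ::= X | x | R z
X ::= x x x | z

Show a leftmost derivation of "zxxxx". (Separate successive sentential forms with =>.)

S => zxR   [S ::= z x R]
zxR => zxW   [R ::= W]
zxW => zxX   [W ::= X]
zxX => zxxxx   [X ::= x x x]

S=>zxR=>zxW=>zxX=>zxxxx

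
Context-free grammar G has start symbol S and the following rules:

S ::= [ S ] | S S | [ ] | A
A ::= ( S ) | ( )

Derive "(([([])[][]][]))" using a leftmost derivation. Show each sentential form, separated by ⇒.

S⇒A⇒(S)⇒(A)⇒((S))⇒((SS))⇒(([S]S))⇒(([SS]S))⇒(([SSS]S))⇒(([ASS]S))⇒(([(S)SS]S))⇒(([([])SS]S))⇒(([([])[]S]S))⇒(([([])[][]]S))⇒(([([])[][]][]))

S ⇒ A   [S ::= A]
A ⇒ (S)   [A ::= ( S )]
(S) ⇒ (A)   [S ::= A]
(A) ⇒ ((S))   [A ::= ( S )]
((S)) ⇒ ((SS))   [S ::= S S]
((SS)) ⇒ (([S]S))   [S ::= [ S ]]
(([S]S)) ⇒ (([SS]S))   [S ::= S S]
(([SS]S)) ⇒ (([SSS]S))   [S ::= S S]
(([SSS]S)) ⇒ (([ASS]S))   [S ::= A]
(([ASS]S)) ⇒ (([(S)SS]S))   [A ::= ( S )]
(([(S)SS]S)) ⇒ (([([])SS]S))   [S ::= [ ]]
(([([])SS]S)) ⇒ (([([])[]S]S))   [S ::= [ ]]
(([([])[]S]S)) ⇒ (([([])[][]]S))   [S ::= [ ]]
(([([])[][]]S)) ⇒ (([([])[][]][]))   [S ::= [ ]]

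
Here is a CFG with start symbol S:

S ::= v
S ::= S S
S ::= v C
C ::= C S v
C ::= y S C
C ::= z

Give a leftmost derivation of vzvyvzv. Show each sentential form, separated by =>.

S => SS => SSS => vCSS => vzSS => vzvCS => vzvySCS => vzvyvCS => vzvyvzS => vzvyvzv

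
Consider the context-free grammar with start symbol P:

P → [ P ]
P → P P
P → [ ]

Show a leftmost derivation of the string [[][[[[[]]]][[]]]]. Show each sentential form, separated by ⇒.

P ⇒ [P] ⇒ [PP] ⇒ [[]P] ⇒ [[][P]] ⇒ [[][PP]] ⇒ [[][[P]P]] ⇒ [[][[[P]]P]] ⇒ [[][[[[P]]]P]] ⇒ [[][[[[[]]]]P]] ⇒ [[][[[[[]]]][P]]] ⇒ [[][[[[[]]]][[]]]]

P ⇒ [P]   [P → [ P ]]
[P] ⇒ [PP]   [P → P P]
[PP] ⇒ [[]P]   [P → [ ]]
[[]P] ⇒ [[][P]]   [P → [ P ]]
[[][P]] ⇒ [[][PP]]   [P → P P]
[[][PP]] ⇒ [[][[P]P]]   [P → [ P ]]
[[][[P]P]] ⇒ [[][[[P]]P]]   [P → [ P ]]
[[][[[P]]P]] ⇒ [[][[[[P]]]P]]   [P → [ P ]]
[[][[[[P]]]P]] ⇒ [[][[[[[]]]]P]]   [P → [ ]]
[[][[[[[]]]]P]] ⇒ [[][[[[[]]]][P]]]   [P → [ P ]]
[[][[[[[]]]][P]]] ⇒ [[][[[[[]]]][[]]]]   [P → [ ]]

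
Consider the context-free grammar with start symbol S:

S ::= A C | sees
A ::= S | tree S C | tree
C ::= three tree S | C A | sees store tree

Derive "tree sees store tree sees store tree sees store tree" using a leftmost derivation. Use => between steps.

S => A C   [S ::= A C]
A C => S C   [A ::= S]
S C => A C C   [S ::= A C]
A C C => S C C   [A ::= S]
S C C => A C C C   [S ::= A C]
A C C C => tree C C C   [A ::= tree]
tree C C C => tree sees store tree C C   [C ::= sees store tree]
tree sees store tree C C => tree sees store tree sees store tree C   [C ::= sees store tree]
tree sees store tree sees store tree C => tree sees store tree sees store tree sees store tree   [C ::= sees store tree]

S => A C => S C => A C C => S C C => A C C C => tree C C C => tree sees store tree C C => tree sees store tree sees store tree C => tree sees store tree sees store tree sees store tree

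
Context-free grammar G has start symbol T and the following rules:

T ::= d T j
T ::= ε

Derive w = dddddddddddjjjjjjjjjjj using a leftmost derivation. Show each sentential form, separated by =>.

T => dTj   [T ::= d T j]
dTj => ddTjj   [T ::= d T j]
ddTjj => dddTjjj   [T ::= d T j]
dddTjjj => ddddTjjjj   [T ::= d T j]
ddddTjjjj => dddddTjjjjj   [T ::= d T j]
dddddTjjjjj => ddddddTjjjjjj   [T ::= d T j]
ddddddTjjjjjj => dddddddTjjjjjjj   [T ::= d T j]
dddddddTjjjjjjj => ddddddddTjjjjjjjj   [T ::= d T j]
ddddddddTjjjjjjjj => dddddddddTjjjjjjjjj   [T ::= d T j]
dddddddddTjjjjjjjjj => ddddddddddTjjjjjjjjjj   [T ::= d T j]
ddddddddddTjjjjjjjjjj => dddddddddddTjjjjjjjjjjj   [T ::= d T j]
dddddddddddTjjjjjjjjjjj => dddddddddddjjjjjjjjjjj   [T ::= ε]

T=>dTj=>ddTjj=>dddTjjj=>ddddTjjjj=>dddddTjjjjj=>ddddddTjjjjjj=>dddddddTjjjjjjj=>ddddddddTjjjjjjjj=>dddddddddTjjjjjjjjj=>ddddddddddTjjjjjjjjjj=>dddddddddddTjjjjjjjjjjj=>dddddddddddjjjjjjjjjjj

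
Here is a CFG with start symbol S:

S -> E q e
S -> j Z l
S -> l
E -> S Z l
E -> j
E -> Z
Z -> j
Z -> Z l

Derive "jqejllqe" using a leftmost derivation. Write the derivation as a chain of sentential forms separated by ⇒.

S ⇒ Eqe   [S -> E q e]
Eqe ⇒ SZlqe   [E -> S Z l]
SZlqe ⇒ EqeZlqe   [S -> E q e]
EqeZlqe ⇒ ZqeZlqe   [E -> Z]
ZqeZlqe ⇒ jqeZlqe   [Z -> j]
jqeZlqe ⇒ jqeZllqe   [Z -> Z l]
jqeZllqe ⇒ jqejllqe   [Z -> j]

S ⇒ Eqe ⇒ SZlqe ⇒ EqeZlqe ⇒ ZqeZlqe ⇒ jqeZlqe ⇒ jqeZllqe ⇒ jqejllqe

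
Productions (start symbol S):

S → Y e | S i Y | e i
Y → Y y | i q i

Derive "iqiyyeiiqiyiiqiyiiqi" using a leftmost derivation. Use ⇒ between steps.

S ⇒ SiY   [S → S i Y]
SiY ⇒ SiYiY   [S → S i Y]
SiYiY ⇒ SiYiYiY   [S → S i Y]
SiYiYiY ⇒ YeiYiYiY   [S → Y e]
YeiYiYiY ⇒ YyeiYiYiY   [Y → Y y]
YyeiYiYiY ⇒ YyyeiYiYiY   [Y → Y y]
YyyeiYiYiY ⇒ iqiyyeiYiYiY   [Y → i q i]
iqiyyeiYiYiY ⇒ iqiyyeiYyiYiY   [Y → Y y]
iqiyyeiYyiYiY ⇒ iqiyyeiiqiyiYiY   [Y → i q i]
iqiyyeiiqiyiYiY ⇒ iqiyyeiiqiyiYyiY   [Y → Y y]
iqiyyeiiqiyiYyiY ⇒ iqiyyeiiqiyiiqiyiY   [Y → i q i]
iqiyyeiiqiyiiqiyiY ⇒ iqiyyeiiqiyiiqiyiiqi   [Y → i q i]

S⇒SiY⇒SiYiY⇒SiYiYiY⇒YeiYiYiY⇒YyeiYiYiY⇒YyyeiYiYiY⇒iqiyyeiYiYiY⇒iqiyyeiYyiYiY⇒iqiyyeiiqiyiYiY⇒iqiyyeiiqiyiYyiY⇒iqiyyeiiqiyiiqiyiY⇒iqiyyeiiqiyiiqiyiiqi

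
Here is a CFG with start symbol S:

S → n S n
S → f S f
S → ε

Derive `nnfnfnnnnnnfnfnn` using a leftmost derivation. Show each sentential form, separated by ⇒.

S⇒nSn⇒nnSnn⇒nnfSfnn⇒nnfnSnfnn⇒nnfnfSfnfnn⇒nnfnfnSnfnfnn⇒nnfnfnnSnnfnfnn⇒nnfnfnnnSnnnfnfnn⇒nnfnfnnnnnnfnfnn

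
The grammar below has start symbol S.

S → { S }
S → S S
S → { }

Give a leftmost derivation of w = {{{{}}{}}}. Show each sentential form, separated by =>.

S=>{S}=>{{S}}=>{{SS}}=>{{{S}S}}=>{{{{}}S}}=>{{{{}}{}}}

S => {S}   [S → { S }]
{S} => {{S}}   [S → { S }]
{{S}} => {{SS}}   [S → S S]
{{SS}} => {{{S}S}}   [S → { S }]
{{{S}S}} => {{{{}}S}}   [S → { }]
{{{{}}S}} => {{{{}}{}}}   [S → { }]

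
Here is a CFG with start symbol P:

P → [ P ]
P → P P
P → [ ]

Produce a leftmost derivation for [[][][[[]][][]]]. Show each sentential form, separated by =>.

P => [P] => [PP] => [[]P] => [[]PP] => [[][]P] => [[][][P]] => [[][][PP]] => [[][][PPP]] => [[][][[P]PP]] => [[][][[[]]PP]] => [[][][[[]][]P]] => [[][][[[]][][]]]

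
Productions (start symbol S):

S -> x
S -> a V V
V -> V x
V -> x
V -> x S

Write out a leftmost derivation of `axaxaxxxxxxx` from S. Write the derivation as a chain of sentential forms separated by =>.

S=>aVV=>axSV=>axaVVV=>axaVxVV=>axaVxxVV=>axaxSxxVV=>axaxaVVxxVV=>axaxaxVxxVV=>axaxaxxxxVV=>axaxaxxxxVxV=>axaxaxxxxxxV=>axaxaxxxxxxx

S => aVV   [S -> a V V]
aVV => axSV   [V -> x S]
axSV => axaVVV   [S -> a V V]
axaVVV => axaVxVV   [V -> V x]
axaVxVV => axaVxxVV   [V -> V x]
axaVxxVV => axaxSxxVV   [V -> x S]
axaxSxxVV => axaxaVVxxVV   [S -> a V V]
axaxaVVxxVV => axaxaxVxxVV   [V -> x]
axaxaxVxxVV => axaxaxxxxVV   [V -> x]
axaxaxxxxVV => axaxaxxxxVxV   [V -> V x]
axaxaxxxxVxV => axaxaxxxxxxV   [V -> x]
axaxaxxxxxxV => axaxaxxxxxxx   [V -> x]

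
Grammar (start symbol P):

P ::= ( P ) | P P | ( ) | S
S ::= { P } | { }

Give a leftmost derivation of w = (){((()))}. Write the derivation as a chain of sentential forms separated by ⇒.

P ⇒ PP ⇒ ()P ⇒ ()S ⇒ (){P} ⇒ (){(P)} ⇒ (){((P))} ⇒ (){((()))}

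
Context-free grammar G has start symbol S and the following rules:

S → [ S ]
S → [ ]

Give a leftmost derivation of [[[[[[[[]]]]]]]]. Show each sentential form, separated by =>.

S => [S]   [S → [ S ]]
[S] => [[S]]   [S → [ S ]]
[[S]] => [[[S]]]   [S → [ S ]]
[[[S]]] => [[[[S]]]]   [S → [ S ]]
[[[[S]]]] => [[[[[S]]]]]   [S → [ S ]]
[[[[[S]]]]] => [[[[[[S]]]]]]   [S → [ S ]]
[[[[[[S]]]]]] => [[[[[[[S]]]]]]]   [S → [ S ]]
[[[[[[[S]]]]]]] => [[[[[[[[]]]]]]]]   [S → [ ]]

S => [S] => [[S]] => [[[S]]] => [[[[S]]]] => [[[[[S]]]]] => [[[[[[S]]]]]] => [[[[[[[S]]]]]]] => [[[[[[[[]]]]]]]]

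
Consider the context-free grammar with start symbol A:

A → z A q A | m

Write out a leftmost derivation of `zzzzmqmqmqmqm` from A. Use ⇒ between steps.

A⇒zAqA⇒zzAqAqA⇒zzzAqAqAqA⇒zzzzAqAqAqAqA⇒zzzzmqAqAqAqA⇒zzzzmqmqAqAqA⇒zzzzmqmqmqAqA⇒zzzzmqmqmqmqA⇒zzzzmqmqmqmqm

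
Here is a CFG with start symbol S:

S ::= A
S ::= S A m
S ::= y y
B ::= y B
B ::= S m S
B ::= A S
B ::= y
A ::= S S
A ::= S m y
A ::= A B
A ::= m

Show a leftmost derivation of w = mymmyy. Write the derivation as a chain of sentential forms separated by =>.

S => A => SS => SAmS => AAmS => ABAmS => mBAmS => myAmS => mymmS => mymmyy

S => A   [S ::= A]
A => SS   [A ::= S S]
SS => SAmS   [S ::= S A m]
SAmS => AAmS   [S ::= A]
AAmS => ABAmS   [A ::= A B]
ABAmS => mBAmS   [A ::= m]
mBAmS => myAmS   [B ::= y]
myAmS => mymmS   [A ::= m]
mymmS => mymmyy   [S ::= y y]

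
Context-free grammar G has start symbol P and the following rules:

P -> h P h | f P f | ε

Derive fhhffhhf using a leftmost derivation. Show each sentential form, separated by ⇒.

P ⇒ fPf ⇒ fhPhf ⇒ fhhPhhf ⇒ fhhfPfhhf ⇒ fhhffhhf

P ⇒ fPf   [P -> f P f]
fPf ⇒ fhPhf   [P -> h P h]
fhPhf ⇒ fhhPhhf   [P -> h P h]
fhhPhhf ⇒ fhhfPfhhf   [P -> f P f]
fhhfPfhhf ⇒ fhhffhhf   [P -> ε]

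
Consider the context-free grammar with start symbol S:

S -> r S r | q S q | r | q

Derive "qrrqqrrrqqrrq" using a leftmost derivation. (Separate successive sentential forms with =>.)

S => qSq => qrSrq => qrrSrrq => qrrqSqrrq => qrrqqSqqrrq => qrrqqrSrqqrrq => qrrqqrrrqqrrq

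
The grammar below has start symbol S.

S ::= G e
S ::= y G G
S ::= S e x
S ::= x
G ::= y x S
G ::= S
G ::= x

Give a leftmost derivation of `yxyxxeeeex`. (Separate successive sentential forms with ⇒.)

S⇒Sex⇒Geex⇒Seex⇒yGGeex⇒yxGeex⇒yxSeex⇒yxGeeex⇒yxyxSeeex⇒yxyxGeeeex⇒yxyxxeeeex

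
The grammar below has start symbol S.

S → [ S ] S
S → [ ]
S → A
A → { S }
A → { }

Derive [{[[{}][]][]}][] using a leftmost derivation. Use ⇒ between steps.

S ⇒ [S]S   [S → [ S ] S]
[S]S ⇒ [A]S   [S → A]
[A]S ⇒ [{S}]S   [A → { S }]
[{S}]S ⇒ [{[S]S}]S   [S → [ S ] S]
[{[S]S}]S ⇒ [{[[S]S]S}]S   [S → [ S ] S]
[{[[S]S]S}]S ⇒ [{[[A]S]S}]S   [S → A]
[{[[A]S]S}]S ⇒ [{[[{}]S]S}]S   [A → { }]
[{[[{}]S]S}]S ⇒ [{[[{}][]]S}]S   [S → [ ]]
[{[[{}][]]S}]S ⇒ [{[[{}][]][]}]S   [S → [ ]]
[{[[{}][]][]}]S ⇒ [{[[{}][]][]}][]   [S → [ ]]

S ⇒ [S]S ⇒ [A]S ⇒ [{S}]S ⇒ [{[S]S}]S ⇒ [{[[S]S]S}]S ⇒ [{[[A]S]S}]S ⇒ [{[[{}]S]S}]S ⇒ [{[[{}][]]S}]S ⇒ [{[[{}][]][]}]S ⇒ [{[[{}][]][]}][]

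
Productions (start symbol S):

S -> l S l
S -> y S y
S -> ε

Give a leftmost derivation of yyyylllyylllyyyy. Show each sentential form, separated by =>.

S => ySy   [S -> y S y]
ySy => yySyy   [S -> y S y]
yySyy => yyySyyy   [S -> y S y]
yyySyyy => yyyySyyyy   [S -> y S y]
yyyySyyyy => yyyylSlyyyy   [S -> l S l]
yyyylSlyyyy => yyyyllSllyyyy   [S -> l S l]
yyyyllSllyyyy => yyyylllSlllyyyy   [S -> l S l]
yyyylllSlllyyyy => yyyylllySylllyyyy   [S -> y S y]
yyyylllySylllyyyy => yyyylllyylllyyyy   [S -> ε]

S=>ySy=>yySyy=>yyySyyy=>yyyySyyyy=>yyyylSlyyyy=>yyyyllSllyyyy=>yyyylllSlllyyyy=>yyyylllySylllyyyy=>yyyylllyylllyyyy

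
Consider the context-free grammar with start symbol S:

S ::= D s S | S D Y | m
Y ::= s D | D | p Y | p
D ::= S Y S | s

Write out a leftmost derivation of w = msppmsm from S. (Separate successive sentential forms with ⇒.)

S⇒DsS⇒SYSsS⇒SDYYSsS⇒mDYYSsS⇒msYYSsS⇒mspYSsS⇒msppSsS⇒msppmsS⇒msppmsm

S ⇒ DsS   [S ::= D s S]
DsS ⇒ SYSsS   [D ::= S Y S]
SYSsS ⇒ SDYYSsS   [S ::= S D Y]
SDYYSsS ⇒ mDYYSsS   [S ::= m]
mDYYSsS ⇒ msYYSsS   [D ::= s]
msYYSsS ⇒ mspYSsS   [Y ::= p]
mspYSsS ⇒ msppSsS   [Y ::= p]
msppSsS ⇒ msppmsS   [S ::= m]
msppmsS ⇒ msppmsm   [S ::= m]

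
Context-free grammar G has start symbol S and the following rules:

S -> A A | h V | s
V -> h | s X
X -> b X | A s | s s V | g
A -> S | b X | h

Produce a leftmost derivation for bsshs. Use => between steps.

S => AA => bXA => bssVA => bsshA => bsshS => bsshs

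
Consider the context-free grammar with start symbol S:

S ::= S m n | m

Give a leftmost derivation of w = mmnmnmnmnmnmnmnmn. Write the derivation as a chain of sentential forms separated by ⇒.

S ⇒ Smn ⇒ Smnmn ⇒ Smnmnmn ⇒ Smnmnmnmn ⇒ Smnmnmnmnmn ⇒ Smnmnmnmnmnmn ⇒ Smnmnmnmnmnmnmn ⇒ Smnmnmnmnmnmnmnmn ⇒ mmnmnmnmnmnmnmnmn

S ⇒ Smn   [S ::= S m n]
Smn ⇒ Smnmn   [S ::= S m n]
Smnmn ⇒ Smnmnmn   [S ::= S m n]
Smnmnmn ⇒ Smnmnmnmn   [S ::= S m n]
Smnmnmnmn ⇒ Smnmnmnmnmn   [S ::= S m n]
Smnmnmnmnmn ⇒ Smnmnmnmnmnmn   [S ::= S m n]
Smnmnmnmnmnmn ⇒ Smnmnmnmnmnmnmn   [S ::= S m n]
Smnmnmnmnmnmnmn ⇒ Smnmnmnmnmnmnmnmn   [S ::= S m n]
Smnmnmnmnmnmnmnmn ⇒ mmnmnmnmnmnmnmnmn   [S ::= m]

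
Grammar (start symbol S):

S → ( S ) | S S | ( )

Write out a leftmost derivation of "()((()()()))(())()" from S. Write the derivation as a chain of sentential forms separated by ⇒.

S ⇒ SS   [S → S S]
SS ⇒ ()S   [S → ( )]
()S ⇒ ()SS   [S → S S]
()SS ⇒ ()SSS   [S → S S]
()SSS ⇒ ()(S)SS   [S → ( S )]
()(S)SS ⇒ ()((S))SS   [S → ( S )]
()((S))SS ⇒ ()((SS))SS   [S → S S]
()((SS))SS ⇒ ()((()S))SS   [S → ( )]
()((()S))SS ⇒ ()((()SS))SS   [S → S S]
()((()SS))SS ⇒ ()((()()S))SS   [S → ( )]
()((()()S))SS ⇒ ()((()()()))SS   [S → ( )]
()((()()()))SS ⇒ ()((()()()))(S)S   [S → ( S )]
()((()()()))(S)S ⇒ ()((()()()))(())S   [S → ( )]
()((()()()))(())S ⇒ ()((()()()))(())()   [S → ( )]

S⇒SS⇒()S⇒()SS⇒()SSS⇒()(S)SS⇒()((S))SS⇒()((SS))SS⇒()((()S))SS⇒()((()SS))SS⇒()((()()S))SS⇒()((()()()))SS⇒()((()()()))(S)S⇒()((()()()))(())S⇒()((()()()))(())()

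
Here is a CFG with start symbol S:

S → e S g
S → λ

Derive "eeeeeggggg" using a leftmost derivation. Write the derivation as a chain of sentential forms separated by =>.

S => eSg => eeSgg => eeeSggg => eeeeSgggg => eeeeeSggggg => eeeeeggggg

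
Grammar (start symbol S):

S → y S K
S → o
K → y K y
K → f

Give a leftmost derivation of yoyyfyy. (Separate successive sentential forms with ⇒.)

S ⇒ ySK   [S → y S K]
ySK ⇒ yoK   [S → o]
yoK ⇒ yoyKy   [K → y K y]
yoyKy ⇒ yoyyKyy   [K → y K y]
yoyyKyy ⇒ yoyyfyy   [K → f]

S⇒ySK⇒yoK⇒yoyKy⇒yoyyKyy⇒yoyyfyy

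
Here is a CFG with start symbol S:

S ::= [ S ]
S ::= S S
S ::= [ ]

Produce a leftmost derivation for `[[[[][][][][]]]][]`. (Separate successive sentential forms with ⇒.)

S ⇒ SS   [S ::= S S]
SS ⇒ [S]S   [S ::= [ S ]]
[S]S ⇒ [[S]]S   [S ::= [ S ]]
[[S]]S ⇒ [[[S]]]S   [S ::= [ S ]]
[[[S]]]S ⇒ [[[SS]]]S   [S ::= S S]
[[[SS]]]S ⇒ [[[SSS]]]S   [S ::= S S]
[[[SSS]]]S ⇒ [[[SSSS]]]S   [S ::= S S]
[[[SSSS]]]S ⇒ [[[SSSSS]]]S   [S ::= S S]
[[[SSSSS]]]S ⇒ [[[[]SSSS]]]S   [S ::= [ ]]
[[[[]SSSS]]]S ⇒ [[[[][]SSS]]]S   [S ::= [ ]]
[[[[][]SSS]]]S ⇒ [[[[][][]SS]]]S   [S ::= [ ]]
[[[[][][]SS]]]S ⇒ [[[[][][][]S]]]S   [S ::= [ ]]
[[[[][][][]S]]]S ⇒ [[[[][][][][]]]]S   [S ::= [ ]]
[[[[][][][][]]]]S ⇒ [[[[][][][][]]]][]   [S ::= [ ]]

S ⇒ SS ⇒ [S]S ⇒ [[S]]S ⇒ [[[S]]]S ⇒ [[[SS]]]S ⇒ [[[SSS]]]S ⇒ [[[SSSS]]]S ⇒ [[[SSSSS]]]S ⇒ [[[[]SSSS]]]S ⇒ [[[[][]SSS]]]S ⇒ [[[[][][]SS]]]S ⇒ [[[[][][][]S]]]S ⇒ [[[[][][][][]]]]S ⇒ [[[[][][][][]]]][]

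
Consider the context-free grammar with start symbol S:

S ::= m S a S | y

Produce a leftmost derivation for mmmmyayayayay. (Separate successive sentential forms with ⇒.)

S ⇒ mSaS ⇒ mmSaSaS ⇒ mmmSaSaSaS ⇒ mmmmSaSaSaSaS ⇒ mmmmyaSaSaSaS ⇒ mmmmyayaSaSaS ⇒ mmmmyayayaSaS ⇒ mmmmyayayayaS ⇒ mmmmyayayayay

S ⇒ mSaS   [S ::= m S a S]
mSaS ⇒ mmSaSaS   [S ::= m S a S]
mmSaSaS ⇒ mmmSaSaSaS   [S ::= m S a S]
mmmSaSaSaS ⇒ mmmmSaSaSaSaS   [S ::= m S a S]
mmmmSaSaSaSaS ⇒ mmmmyaSaSaSaS   [S ::= y]
mmmmyaSaSaSaS ⇒ mmmmyayaSaSaS   [S ::= y]
mmmmyayaSaSaS ⇒ mmmmyayayaSaS   [S ::= y]
mmmmyayayaSaS ⇒ mmmmyayayayaS   [S ::= y]
mmmmyayayayaS ⇒ mmmmyayayayay   [S ::= y]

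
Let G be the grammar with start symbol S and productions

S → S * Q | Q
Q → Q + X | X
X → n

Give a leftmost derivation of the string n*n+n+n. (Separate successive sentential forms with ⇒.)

S ⇒ S*Q   [S → S * Q]
S*Q ⇒ Q*Q   [S → Q]
Q*Q ⇒ X*Q   [Q → X]
X*Q ⇒ n*Q   [X → n]
n*Q ⇒ n*Q+X   [Q → Q + X]
n*Q+X ⇒ n*Q+X+X   [Q → Q + X]
n*Q+X+X ⇒ n*X+X+X   [Q → X]
n*X+X+X ⇒ n*n+X+X   [X → n]
n*n+X+X ⇒ n*n+n+X   [X → n]
n*n+n+X ⇒ n*n+n+n   [X → n]

S⇒S*Q⇒Q*Q⇒X*Q⇒n*Q⇒n*Q+X⇒n*Q+X+X⇒n*X+X+X⇒n*n+X+X⇒n*n+n+X⇒n*n+n+n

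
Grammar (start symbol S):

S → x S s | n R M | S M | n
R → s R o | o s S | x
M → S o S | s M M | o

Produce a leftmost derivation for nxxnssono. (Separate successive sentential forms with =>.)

S => SM => SMM => nMM => nSoSM => nxSsoSM => nxxSssoSM => nxxnssoSM => nxxnssonM => nxxnssono

S => SM   [S → S M]
SM => SMM   [S → S M]
SMM => nMM   [S → n]
nMM => nSoSM   [M → S o S]
nSoSM => nxSsoSM   [S → x S s]
nxSsoSM => nxxSssoSM   [S → x S s]
nxxSssoSM => nxxnssoSM   [S → n]
nxxnssoSM => nxxnssonM   [S → n]
nxxnssonM => nxxnssono   [M → o]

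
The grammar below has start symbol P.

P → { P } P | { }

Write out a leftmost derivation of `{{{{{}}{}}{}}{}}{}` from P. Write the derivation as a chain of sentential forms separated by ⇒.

P ⇒ {P}P ⇒ {{P}P}P ⇒ {{{P}P}P}P ⇒ {{{{P}P}P}P}P ⇒ {{{{{}}P}P}P}P ⇒ {{{{{}}{}}P}P}P ⇒ {{{{{}}{}}{}}P}P ⇒ {{{{{}}{}}{}}{}}P ⇒ {{{{{}}{}}{}}{}}{}

P ⇒ {P}P   [P → { P } P]
{P}P ⇒ {{P}P}P   [P → { P } P]
{{P}P}P ⇒ {{{P}P}P}P   [P → { P } P]
{{{P}P}P}P ⇒ {{{{P}P}P}P}P   [P → { P } P]
{{{{P}P}P}P}P ⇒ {{{{{}}P}P}P}P   [P → { }]
{{{{{}}P}P}P}P ⇒ {{{{{}}{}}P}P}P   [P → { }]
{{{{{}}{}}P}P}P ⇒ {{{{{}}{}}{}}P}P   [P → { }]
{{{{{}}{}}{}}P}P ⇒ {{{{{}}{}}{}}{}}P   [P → { }]
{{{{{}}{}}{}}{}}P ⇒ {{{{{}}{}}{}}{}}{}   [P → { }]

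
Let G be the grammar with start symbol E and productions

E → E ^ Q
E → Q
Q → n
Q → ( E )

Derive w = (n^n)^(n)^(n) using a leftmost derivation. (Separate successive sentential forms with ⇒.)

E ⇒ E^Q   [E → E ^ Q]
E^Q ⇒ E^Q^Q   [E → E ^ Q]
E^Q^Q ⇒ Q^Q^Q   [E → Q]
Q^Q^Q ⇒ (E)^Q^Q   [Q → ( E )]
(E)^Q^Q ⇒ (E^Q)^Q^Q   [E → E ^ Q]
(E^Q)^Q^Q ⇒ (Q^Q)^Q^Q   [E → Q]
(Q^Q)^Q^Q ⇒ (n^Q)^Q^Q   [Q → n]
(n^Q)^Q^Q ⇒ (n^n)^Q^Q   [Q → n]
(n^n)^Q^Q ⇒ (n^n)^(E)^Q   [Q → ( E )]
(n^n)^(E)^Q ⇒ (n^n)^(Q)^Q   [E → Q]
(n^n)^(Q)^Q ⇒ (n^n)^(n)^Q   [Q → n]
(n^n)^(n)^Q ⇒ (n^n)^(n)^(E)   [Q → ( E )]
(n^n)^(n)^(E) ⇒ (n^n)^(n)^(Q)   [E → Q]
(n^n)^(n)^(Q) ⇒ (n^n)^(n)^(n)   [Q → n]

E ⇒ E^Q ⇒ E^Q^Q ⇒ Q^Q^Q ⇒ (E)^Q^Q ⇒ (E^Q)^Q^Q ⇒ (Q^Q)^Q^Q ⇒ (n^Q)^Q^Q ⇒ (n^n)^Q^Q ⇒ (n^n)^(E)^Q ⇒ (n^n)^(Q)^Q ⇒ (n^n)^(n)^Q ⇒ (n^n)^(n)^(E) ⇒ (n^n)^(n)^(Q) ⇒ (n^n)^(n)^(n)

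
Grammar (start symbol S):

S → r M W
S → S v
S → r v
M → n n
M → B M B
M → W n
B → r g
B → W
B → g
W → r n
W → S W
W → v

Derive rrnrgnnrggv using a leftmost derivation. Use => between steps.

S=>rMW=>rBMBW=>rWMBW=>rrnMBW=>rrnBMBBW=>rrnrgMBBW=>rrnrgnnBBW=>rrnrgnnrgBW=>rrnrgnnrggW=>rrnrgnnrggv

S => rMW   [S → r M W]
rMW => rBMBW   [M → B M B]
rBMBW => rWMBW   [B → W]
rWMBW => rrnMBW   [W → r n]
rrnMBW => rrnBMBBW   [M → B M B]
rrnBMBBW => rrnrgMBBW   [B → r g]
rrnrgMBBW => rrnrgnnBBW   [M → n n]
rrnrgnnBBW => rrnrgnnrgBW   [B → r g]
rrnrgnnrgBW => rrnrgnnrggW   [B → g]
rrnrgnnrggW => rrnrgnnrggv   [W → v]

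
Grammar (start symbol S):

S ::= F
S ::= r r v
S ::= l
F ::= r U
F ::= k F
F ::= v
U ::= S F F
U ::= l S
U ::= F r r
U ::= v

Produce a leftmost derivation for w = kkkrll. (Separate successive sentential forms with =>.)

S => F   [S ::= F]
F => kF   [F ::= k F]
kF => kkF   [F ::= k F]
kkF => kkkF   [F ::= k F]
kkkF => kkkrU   [F ::= r U]
kkkrU => kkkrlS   [U ::= l S]
kkkrlS => kkkrll   [S ::= l]

S=>F=>kF=>kkF=>kkkF=>kkkrU=>kkkrlS=>kkkrll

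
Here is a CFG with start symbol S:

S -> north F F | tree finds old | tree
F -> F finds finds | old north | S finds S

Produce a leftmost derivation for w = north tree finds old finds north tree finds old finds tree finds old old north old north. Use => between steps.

S => north F F => north S finds S F => north tree finds old finds S F => north tree finds old finds north F F F => north tree finds old finds north S finds S F F => north tree finds old finds north tree finds old finds S F F => north tree finds old finds north tree finds old finds tree finds old F F => north tree finds old finds north tree finds old finds tree finds old old north F => north tree finds old finds north tree finds old finds tree finds old old north old north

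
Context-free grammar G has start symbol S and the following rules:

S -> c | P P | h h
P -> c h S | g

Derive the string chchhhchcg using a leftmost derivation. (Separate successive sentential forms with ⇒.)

S ⇒ PP   [S -> P P]
PP ⇒ chSP   [P -> c h S]
chSP ⇒ chPPP   [S -> P P]
chPPP ⇒ chchSPP   [P -> c h S]
chchSPP ⇒ chchhhPP   [S -> h h]
chchhhPP ⇒ chchhhchSP   [P -> c h S]
chchhhchSP ⇒ chchhhchcP   [S -> c]
chchhhchcP ⇒ chchhhchcg   [P -> g]

S ⇒ PP ⇒ chSP ⇒ chPPP ⇒ chchSPP ⇒ chchhhPP ⇒ chchhhchSP ⇒ chchhhchcP ⇒ chchhhchcg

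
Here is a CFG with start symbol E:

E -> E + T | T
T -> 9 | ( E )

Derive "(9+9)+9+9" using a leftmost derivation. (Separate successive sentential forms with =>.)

E => E+T   [E -> E + T]
E+T => E+T+T   [E -> E + T]
E+T+T => T+T+T   [E -> T]
T+T+T => (E)+T+T   [T -> ( E )]
(E)+T+T => (E+T)+T+T   [E -> E + T]
(E+T)+T+T => (T+T)+T+T   [E -> T]
(T+T)+T+T => (9+T)+T+T   [T -> 9]
(9+T)+T+T => (9+9)+T+T   [T -> 9]
(9+9)+T+T => (9+9)+9+T   [T -> 9]
(9+9)+9+T => (9+9)+9+9   [T -> 9]

E => E+T => E+T+T => T+T+T => (E)+T+T => (E+T)+T+T => (T+T)+T+T => (9+T)+T+T => (9+9)+T+T => (9+9)+9+T => (9+9)+9+9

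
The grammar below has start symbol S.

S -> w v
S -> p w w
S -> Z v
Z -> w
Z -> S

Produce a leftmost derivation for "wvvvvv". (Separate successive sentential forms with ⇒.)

S ⇒ Zv ⇒ Sv ⇒ Zvv ⇒ Svv ⇒ Zvvv ⇒ Svvv ⇒ Zvvvv ⇒ Svvvv ⇒ wvvvvv

S ⇒ Zv   [S -> Z v]
Zv ⇒ Sv   [Z -> S]
Sv ⇒ Zvv   [S -> Z v]
Zvv ⇒ Svv   [Z -> S]
Svv ⇒ Zvvv   [S -> Z v]
Zvvv ⇒ Svvv   [Z -> S]
Svvv ⇒ Zvvvv   [S -> Z v]
Zvvvv ⇒ Svvvv   [Z -> S]
Svvvv ⇒ wvvvvv   [S -> w v]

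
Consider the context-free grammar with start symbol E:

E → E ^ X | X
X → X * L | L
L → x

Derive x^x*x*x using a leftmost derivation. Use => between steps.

E => E^X => X^X => L^X => x^X => x^X*L => x^X*L*L => x^L*L*L => x^x*L*L => x^x*x*L => x^x*x*x

E => E^X   [E → E ^ X]
E^X => X^X   [E → X]
X^X => L^X   [X → L]
L^X => x^X   [L → x]
x^X => x^X*L   [X → X * L]
x^X*L => x^X*L*L   [X → X * L]
x^X*L*L => x^L*L*L   [X → L]
x^L*L*L => x^x*L*L   [L → x]
x^x*L*L => x^x*x*L   [L → x]
x^x*x*L => x^x*x*x   [L → x]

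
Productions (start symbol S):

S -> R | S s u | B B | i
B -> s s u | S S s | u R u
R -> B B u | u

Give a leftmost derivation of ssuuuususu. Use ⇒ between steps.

S⇒Ssu⇒Ssusu⇒BBsusu⇒ssuBsusu⇒ssuuRususu⇒ssuuuususu

S ⇒ Ssu   [S -> S s u]
Ssu ⇒ Ssusu   [S -> S s u]
Ssusu ⇒ BBsusu   [S -> B B]
BBsusu ⇒ ssuBsusu   [B -> s s u]
ssuBsusu ⇒ ssuuRususu   [B -> u R u]
ssuuRususu ⇒ ssuuuususu   [R -> u]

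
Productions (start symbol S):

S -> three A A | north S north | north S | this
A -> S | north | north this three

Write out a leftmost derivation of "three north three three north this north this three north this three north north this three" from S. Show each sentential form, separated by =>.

S => three A A   [S -> three A A]
three A A => three S A   [A -> S]
three S A => three north S north A   [S -> north S north]
three north S north A => three north three A A north A   [S -> three A A]
three north three A A north A => three north three S A north A   [A -> S]
three north three S A north A => three north three three A A A north A   [S -> three A A]
three north three three A A A north A => three north three three S A A north A   [A -> S]
three north three three S A A north A => three north three three north S A A north A   [S -> north S]
three north three three north S A A north A => three north three three north this A A north A   [S -> this]
three north three three north this A A north A => three north three three north this north this three A north A   [A -> north this three]
three north three three north this north this three A north A => three north three three north this north this three north this three north A   [A -> north this three]
three north three three north this north this three north this three north A => three north three three north this north this three north this three north north this three   [A -> north this three]

S => three A A => three S A => three north S north A => three north three A A north A => three north three S A north A => three north three three A A A north A => three north three three S A A north A => three north three three north S A A north A => three north three three north this A A north A => three north three three north this north this three A north A => three north three three north this north this three north this three north A => three north three three north this north this three north this three north north this three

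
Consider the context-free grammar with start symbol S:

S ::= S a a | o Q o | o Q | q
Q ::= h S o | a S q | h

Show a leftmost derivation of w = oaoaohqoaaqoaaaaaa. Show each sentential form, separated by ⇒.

S ⇒ Saa   [S ::= S a a]
Saa ⇒ Saaaa   [S ::= S a a]
Saaaa ⇒ Saaaaaa   [S ::= S a a]
Saaaaaa ⇒ oQoaaaaaa   [S ::= o Q o]
oQoaaaaaa ⇒ oaSqoaaaaaa   [Q ::= a S q]
oaSqoaaaaaa ⇒ oaSaaqoaaaaaa   [S ::= S a a]
oaSaaqoaaaaaa ⇒ oaoQoaaqoaaaaaa   [S ::= o Q o]
oaoQoaaqoaaaaaa ⇒ oaoaSqoaaqoaaaaaa   [Q ::= a S q]
oaoaSqoaaqoaaaaaa ⇒ oaoaoQqoaaqoaaaaaa   [S ::= o Q]
oaoaoQqoaaqoaaaaaa ⇒ oaoaohqoaaqoaaaaaa   [Q ::= h]

S ⇒ Saa ⇒ Saaaa ⇒ Saaaaaa ⇒ oQoaaaaaa ⇒ oaSqoaaaaaa ⇒ oaSaaqoaaaaaa ⇒ oaoQoaaqoaaaaaa ⇒ oaoaSqoaaqoaaaaaa ⇒ oaoaoQqoaaqoaaaaaa ⇒ oaoaohqoaaqoaaaaaa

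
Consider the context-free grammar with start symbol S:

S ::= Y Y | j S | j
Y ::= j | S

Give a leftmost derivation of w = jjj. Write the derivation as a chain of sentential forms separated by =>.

S=>YY=>SY=>YYY=>SYY=>jYY=>jjY=>jjS=>jjj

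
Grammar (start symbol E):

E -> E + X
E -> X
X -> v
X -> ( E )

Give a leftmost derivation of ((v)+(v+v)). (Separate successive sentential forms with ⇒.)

E ⇒ X   [E -> X]
X ⇒ (E)   [X -> ( E )]
(E) ⇒ (E+X)   [E -> E + X]
(E+X) ⇒ (X+X)   [E -> X]
(X+X) ⇒ ((E)+X)   [X -> ( E )]
((E)+X) ⇒ ((X)+X)   [E -> X]
((X)+X) ⇒ ((v)+X)   [X -> v]
((v)+X) ⇒ ((v)+(E))   [X -> ( E )]
((v)+(E)) ⇒ ((v)+(E+X))   [E -> E + X]
((v)+(E+X)) ⇒ ((v)+(X+X))   [E -> X]
((v)+(X+X)) ⇒ ((v)+(v+X))   [X -> v]
((v)+(v+X)) ⇒ ((v)+(v+v))   [X -> v]

E ⇒ X ⇒ (E) ⇒ (E+X) ⇒ (X+X) ⇒ ((E)+X) ⇒ ((X)+X) ⇒ ((v)+X) ⇒ ((v)+(E)) ⇒ ((v)+(E+X)) ⇒ ((v)+(X+X)) ⇒ ((v)+(v+X)) ⇒ ((v)+(v+v))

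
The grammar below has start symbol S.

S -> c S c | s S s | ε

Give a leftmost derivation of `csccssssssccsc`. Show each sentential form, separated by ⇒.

S ⇒ cSc ⇒ csSsc ⇒ cscScsc ⇒ csccSccsc ⇒ csccsSsccsc ⇒ csccssSssccsc ⇒ csccsssSsssccsc ⇒ csccssssssccsc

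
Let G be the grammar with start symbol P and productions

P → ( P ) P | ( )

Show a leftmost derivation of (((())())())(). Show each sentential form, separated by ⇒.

P ⇒ (P)P ⇒ ((P)P)P ⇒ (((P)P)P)P ⇒ (((())P)P)P ⇒ (((())())P)P ⇒ (((())())())P ⇒ (((())())())()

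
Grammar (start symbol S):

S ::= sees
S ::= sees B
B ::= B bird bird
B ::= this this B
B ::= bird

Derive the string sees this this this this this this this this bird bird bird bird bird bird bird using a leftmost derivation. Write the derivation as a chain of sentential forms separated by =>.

S => sees B   [S ::= sees B]
sees B => sees this this B   [B ::= this this B]
sees this this B => sees this this B bird bird   [B ::= B bird bird]
sees this this B bird bird => sees this this this this B bird bird   [B ::= this this B]
sees this this this this B bird bird => sees this this this this this this B bird bird   [B ::= this this B]
sees this this this this this this B bird bird => sees this this this this this this this this B bird bird   [B ::= this this B]
sees this this this this this this this this B bird bird => sees this this this this this this this this B bird bird bird bird   [B ::= B bird bird]
sees this this this this this this this this B bird bird bird bird => sees this this this this this this this this B bird bird bird bird bird bird   [B ::= B bird bird]
sees this this this this this this this this B bird bird bird bird bird bird => sees this this this this this this this this bird bird bird bird bird bird bird   [B ::= bird]

S => sees B => sees this this B => sees this this B bird bird => sees this this this this B bird bird => sees this this this this this this B bird bird => sees this this this this this this this this B bird bird => sees this this this this this this this this B bird bird bird bird => sees this this this this this this this this B bird bird bird bird bird bird => sees this this this this this this this this bird bird bird bird bird bird bird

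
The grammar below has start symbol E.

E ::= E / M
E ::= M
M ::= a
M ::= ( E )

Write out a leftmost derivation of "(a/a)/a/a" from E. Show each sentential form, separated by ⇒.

E ⇒ E/M   [E ::= E / M]
E/M ⇒ E/M/M   [E ::= E / M]
E/M/M ⇒ M/M/M   [E ::= M]
M/M/M ⇒ (E)/M/M   [M ::= ( E )]
(E)/M/M ⇒ (E/M)/M/M   [E ::= E / M]
(E/M)/M/M ⇒ (M/M)/M/M   [E ::= M]
(M/M)/M/M ⇒ (a/M)/M/M   [M ::= a]
(a/M)/M/M ⇒ (a/a)/M/M   [M ::= a]
(a/a)/M/M ⇒ (a/a)/a/M   [M ::= a]
(a/a)/a/M ⇒ (a/a)/a/a   [M ::= a]

E ⇒ E/M ⇒ E/M/M ⇒ M/M/M ⇒ (E)/M/M ⇒ (E/M)/M/M ⇒ (M/M)/M/M ⇒ (a/M)/M/M ⇒ (a/a)/M/M ⇒ (a/a)/a/M ⇒ (a/a)/a/a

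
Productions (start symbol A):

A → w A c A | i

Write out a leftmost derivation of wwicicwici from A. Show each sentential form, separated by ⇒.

A ⇒ wAcA ⇒ wwAcAcA ⇒ wwicAcA ⇒ wwicicA ⇒ wwicicwAcA ⇒ wwicicwicA ⇒ wwicicwici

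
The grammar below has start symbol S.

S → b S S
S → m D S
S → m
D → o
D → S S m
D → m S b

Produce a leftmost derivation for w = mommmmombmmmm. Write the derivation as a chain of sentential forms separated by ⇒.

S ⇒ mDS   [S → m D S]
mDS ⇒ moS   [D → o]
moS ⇒ momDS   [S → m D S]
momDS ⇒ momSSmS   [D → S S m]
momSSmS ⇒ mommDSSmS   [S → m D S]
mommDSSmS ⇒ mommmSbSSmS   [D → m S b]
mommmSbSSmS ⇒ mommmmDSbSSmS   [S → m D S]
mommmmDSbSSmS ⇒ mommmmoSbSSmS   [D → o]
mommmmoSbSSmS ⇒ mommmmombSSmS   [S → m]
mommmmombSSmS ⇒ mommmmombmSmS   [S → m]
mommmmombmSmS ⇒ mommmmombmmmS   [S → m]
mommmmombmmmS ⇒ mommmmombmmmm   [S → m]

S⇒mDS⇒moS⇒momDS⇒momSSmS⇒mommDSSmS⇒mommmSbSSmS⇒mommmmDSbSSmS⇒mommmmoSbSSmS⇒mommmmombSSmS⇒mommmmombmSmS⇒mommmmombmmmS⇒mommmmombmmmm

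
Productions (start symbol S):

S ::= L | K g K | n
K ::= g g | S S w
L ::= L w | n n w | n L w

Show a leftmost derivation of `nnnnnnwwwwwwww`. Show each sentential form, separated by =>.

S=>L=>nLw=>nnLww=>nnLwww=>nnLwwww=>nnnLwwwww=>nnnLwwwwww=>nnnnLwwwwwww=>nnnnnnwwwwwwww

S => L   [S ::= L]
L => nLw   [L ::= n L w]
nLw => nnLww   [L ::= n L w]
nnLww => nnLwww   [L ::= L w]
nnLwww => nnLwwww   [L ::= L w]
nnLwwww => nnnLwwwww   [L ::= n L w]
nnnLwwwww => nnnLwwwwww   [L ::= L w]
nnnLwwwwww => nnnnLwwwwwww   [L ::= n L w]
nnnnLwwwwwww => nnnnnnwwwwwwww   [L ::= n n w]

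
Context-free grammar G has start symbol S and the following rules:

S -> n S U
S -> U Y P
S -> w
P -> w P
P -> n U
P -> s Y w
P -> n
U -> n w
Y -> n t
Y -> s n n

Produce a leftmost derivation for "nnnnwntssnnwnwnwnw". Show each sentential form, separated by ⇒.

S ⇒ nSU   [S -> n S U]
nSU ⇒ nnSUU   [S -> n S U]
nnSUU ⇒ nnnSUUU   [S -> n S U]
nnnSUUU ⇒ nnnUYPUUU   [S -> U Y P]
nnnUYPUUU ⇒ nnnnwYPUUU   [U -> n w]
nnnnwYPUUU ⇒ nnnnwntPUUU   [Y -> n t]
nnnnwntPUUU ⇒ nnnnwntsYwUUU   [P -> s Y w]
nnnnwntsYwUUU ⇒ nnnnwntssnnwUUU   [Y -> s n n]
nnnnwntssnnwUUU ⇒ nnnnwntssnnwnwUU   [U -> n w]
nnnnwntssnnwnwUU ⇒ nnnnwntssnnwnwnwU   [U -> n w]
nnnnwntssnnwnwnwU ⇒ nnnnwntssnnwnwnwnw   [U -> n w]

S⇒nSU⇒nnSUU⇒nnnSUUU⇒nnnUYPUUU⇒nnnnwYPUUU⇒nnnnwntPUUU⇒nnnnwntsYwUUU⇒nnnnwntssnnwUUU⇒nnnnwntssnnwnwUU⇒nnnnwntssnnwnwnwU⇒nnnnwntssnnwnwnwnw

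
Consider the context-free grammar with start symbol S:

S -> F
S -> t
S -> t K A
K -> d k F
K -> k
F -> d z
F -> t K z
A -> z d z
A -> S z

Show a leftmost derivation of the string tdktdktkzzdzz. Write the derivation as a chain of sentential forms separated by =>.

S=>tKA=>tdkFA=>tdktKzA=>tdktdkFzA=>tdktdktKzzA=>tdktdktkzzA=>tdktdktkzzSz=>tdktdktkzzFz=>tdktdktkzzdzz

S => tKA   [S -> t K A]
tKA => tdkFA   [K -> d k F]
tdkFA => tdktKzA   [F -> t K z]
tdktKzA => tdktdkFzA   [K -> d k F]
tdktdkFzA => tdktdktKzzA   [F -> t K z]
tdktdktKzzA => tdktdktkzzA   [K -> k]
tdktdktkzzA => tdktdktkzzSz   [A -> S z]
tdktdktkzzSz => tdktdktkzzFz   [S -> F]
tdktdktkzzFz => tdktdktkzzdzz   [F -> d z]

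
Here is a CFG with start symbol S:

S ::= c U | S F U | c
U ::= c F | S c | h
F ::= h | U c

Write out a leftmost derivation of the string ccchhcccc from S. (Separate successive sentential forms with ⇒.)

S⇒cU⇒ccF⇒ccUc⇒ccScc⇒ccSFUcc⇒cccUFUcc⇒ccchFUcc⇒ccchhUcc⇒ccchhSccc⇒ccchhcccc

S ⇒ cU   [S ::= c U]
cU ⇒ ccF   [U ::= c F]
ccF ⇒ ccUc   [F ::= U c]
ccUc ⇒ ccScc   [U ::= S c]
ccScc ⇒ ccSFUcc   [S ::= S F U]
ccSFUcc ⇒ cccUFUcc   [S ::= c U]
cccUFUcc ⇒ ccchFUcc   [U ::= h]
ccchFUcc ⇒ ccchhUcc   [F ::= h]
ccchhUcc ⇒ ccchhSccc   [U ::= S c]
ccchhSccc ⇒ ccchhcccc   [S ::= c]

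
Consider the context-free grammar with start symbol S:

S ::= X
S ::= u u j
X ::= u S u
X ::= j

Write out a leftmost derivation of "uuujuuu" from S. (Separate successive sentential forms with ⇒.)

S ⇒ X ⇒ uSu ⇒ uXu ⇒ uuSuu ⇒ uuXuu ⇒ uuuSuuu ⇒ uuuXuuu ⇒ uuujuuu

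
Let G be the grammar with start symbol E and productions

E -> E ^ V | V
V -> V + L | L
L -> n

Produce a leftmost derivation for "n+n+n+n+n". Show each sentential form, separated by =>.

E => V => V+L => V+L+L => V+L+L+L => V+L+L+L+L => L+L+L+L+L => n+L+L+L+L => n+n+L+L+L => n+n+n+L+L => n+n+n+n+L => n+n+n+n+n

E => V   [E -> V]
V => V+L   [V -> V + L]
V+L => V+L+L   [V -> V + L]
V+L+L => V+L+L+L   [V -> V + L]
V+L+L+L => V+L+L+L+L   [V -> V + L]
V+L+L+L+L => L+L+L+L+L   [V -> L]
L+L+L+L+L => n+L+L+L+L   [L -> n]
n+L+L+L+L => n+n+L+L+L   [L -> n]
n+n+L+L+L => n+n+n+L+L   [L -> n]
n+n+n+L+L => n+n+n+n+L   [L -> n]
n+n+n+n+L => n+n+n+n+n   [L -> n]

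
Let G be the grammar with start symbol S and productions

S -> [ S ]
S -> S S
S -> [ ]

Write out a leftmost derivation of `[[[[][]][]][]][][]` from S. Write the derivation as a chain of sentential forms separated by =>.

S => SS => SSS => [S]SS => [SS]SS => [[S]S]SS => [[SS]S]SS => [[[S]S]S]SS => [[[SS]S]S]SS => [[[[]S]S]S]SS => [[[[][]]S]S]SS => [[[[][]][]]S]SS => [[[[][]][]][]]SS => [[[[][]][]][]][]S => [[[[][]][]][]][][]

S => SS   [S -> S S]
SS => SSS   [S -> S S]
SSS => [S]SS   [S -> [ S ]]
[S]SS => [SS]SS   [S -> S S]
[SS]SS => [[S]S]SS   [S -> [ S ]]
[[S]S]SS => [[SS]S]SS   [S -> S S]
[[SS]S]SS => [[[S]S]S]SS   [S -> [ S ]]
[[[S]S]S]SS => [[[SS]S]S]SS   [S -> S S]
[[[SS]S]S]SS => [[[[]S]S]S]SS   [S -> [ ]]
[[[[]S]S]S]SS => [[[[][]]S]S]SS   [S -> [ ]]
[[[[][]]S]S]SS => [[[[][]][]]S]SS   [S -> [ ]]
[[[[][]][]]S]SS => [[[[][]][]][]]SS   [S -> [ ]]
[[[[][]][]][]]SS => [[[[][]][]][]][]S   [S -> [ ]]
[[[[][]][]][]][]S => [[[[][]][]][]][][]   [S -> [ ]]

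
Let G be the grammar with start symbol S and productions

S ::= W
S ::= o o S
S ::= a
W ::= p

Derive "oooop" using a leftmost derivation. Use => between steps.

S=>ooS=>ooooS=>ooooW=>oooop

S => ooS   [S ::= o o S]
ooS => ooooS   [S ::= o o S]
ooooS => ooooW   [S ::= W]
ooooW => oooop   [W ::= p]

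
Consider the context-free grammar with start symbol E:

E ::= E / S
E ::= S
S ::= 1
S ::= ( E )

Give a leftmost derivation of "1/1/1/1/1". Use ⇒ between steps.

E ⇒ E/S ⇒ E/S/S ⇒ E/S/S/S ⇒ E/S/S/S/S ⇒ S/S/S/S/S ⇒ 1/S/S/S/S ⇒ 1/1/S/S/S ⇒ 1/1/1/S/S ⇒ 1/1/1/1/S ⇒ 1/1/1/1/1

E ⇒ E/S   [E ::= E / S]
E/S ⇒ E/S/S   [E ::= E / S]
E/S/S ⇒ E/S/S/S   [E ::= E / S]
E/S/S/S ⇒ E/S/S/S/S   [E ::= E / S]
E/S/S/S/S ⇒ S/S/S/S/S   [E ::= S]
S/S/S/S/S ⇒ 1/S/S/S/S   [S ::= 1]
1/S/S/S/S ⇒ 1/1/S/S/S   [S ::= 1]
1/1/S/S/S ⇒ 1/1/1/S/S   [S ::= 1]
1/1/1/S/S ⇒ 1/1/1/1/S   [S ::= 1]
1/1/1/1/S ⇒ 1/1/1/1/1   [S ::= 1]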